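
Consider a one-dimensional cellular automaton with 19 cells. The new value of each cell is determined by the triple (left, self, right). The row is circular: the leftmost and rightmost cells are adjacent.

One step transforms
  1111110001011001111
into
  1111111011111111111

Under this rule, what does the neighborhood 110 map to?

1

At position 5 the neighborhood is 110; the next row has 1 there.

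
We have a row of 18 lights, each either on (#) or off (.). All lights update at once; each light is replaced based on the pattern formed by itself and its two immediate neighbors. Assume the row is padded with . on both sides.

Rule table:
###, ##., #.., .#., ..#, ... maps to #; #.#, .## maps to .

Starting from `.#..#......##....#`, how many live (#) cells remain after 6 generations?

generation 1: ###########.######
generation 2: .##########..#####
generation 3: #.###########.####
generation 4: #..##########..###
generation 5: ###.###########.##
generation 6: .##..##########..#
count of #: 13

13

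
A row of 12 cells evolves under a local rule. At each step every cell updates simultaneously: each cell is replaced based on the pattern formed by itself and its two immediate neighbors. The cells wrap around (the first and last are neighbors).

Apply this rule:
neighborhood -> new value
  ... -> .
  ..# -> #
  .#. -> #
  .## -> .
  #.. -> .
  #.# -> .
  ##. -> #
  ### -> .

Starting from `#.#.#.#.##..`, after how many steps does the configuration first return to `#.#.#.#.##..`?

2

step 1: #.#.#.#..#.#
step 2: #.#.#.#.##..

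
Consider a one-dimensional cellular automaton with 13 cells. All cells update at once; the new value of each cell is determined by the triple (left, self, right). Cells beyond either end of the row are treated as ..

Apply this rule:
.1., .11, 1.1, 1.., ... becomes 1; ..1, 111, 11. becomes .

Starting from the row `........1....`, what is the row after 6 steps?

1....1111.1..

1111111.11111
1......11....
111111.1.1111
1.....1111...
11111.1...111
1....1111.1..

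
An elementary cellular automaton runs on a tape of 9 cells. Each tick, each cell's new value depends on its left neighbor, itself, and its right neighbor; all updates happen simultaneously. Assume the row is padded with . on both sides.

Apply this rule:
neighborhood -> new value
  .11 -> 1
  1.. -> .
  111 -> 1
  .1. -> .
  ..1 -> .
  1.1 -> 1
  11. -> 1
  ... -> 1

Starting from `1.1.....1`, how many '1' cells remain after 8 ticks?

8

tick 1: .1..111..
tick 2: ....111.1
tick 3: 111.1111.
tick 4: 11111111.
tick 5: 11111111.  (fixed point — unchanged through tick 8)
count of 1: 8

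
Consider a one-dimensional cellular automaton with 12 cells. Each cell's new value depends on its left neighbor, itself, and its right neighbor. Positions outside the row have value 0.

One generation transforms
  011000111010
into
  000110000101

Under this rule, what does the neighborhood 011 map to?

0

At position 1 the neighborhood is 011; the next row has 0 there.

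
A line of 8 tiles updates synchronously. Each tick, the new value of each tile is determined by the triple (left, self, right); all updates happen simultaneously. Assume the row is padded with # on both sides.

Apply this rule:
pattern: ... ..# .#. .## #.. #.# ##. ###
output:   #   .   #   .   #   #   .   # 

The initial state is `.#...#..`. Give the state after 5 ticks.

####.##.
###.#..#
##.###..
#.#.#.#.
.#######

.#######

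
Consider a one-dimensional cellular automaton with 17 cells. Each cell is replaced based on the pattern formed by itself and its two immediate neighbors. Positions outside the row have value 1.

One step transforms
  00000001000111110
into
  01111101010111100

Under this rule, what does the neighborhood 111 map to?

1

At position 12 the neighborhood is 111; the next row has 1 there.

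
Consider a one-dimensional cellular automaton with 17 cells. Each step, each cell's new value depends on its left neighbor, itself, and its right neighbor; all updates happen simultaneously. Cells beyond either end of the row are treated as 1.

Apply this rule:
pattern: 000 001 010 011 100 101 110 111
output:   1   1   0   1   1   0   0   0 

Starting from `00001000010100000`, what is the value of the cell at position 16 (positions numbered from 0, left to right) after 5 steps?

11110111100011111
00000100011110000
11111011110001111
00000010001111000
11111101111000111
position 16 holds 1

1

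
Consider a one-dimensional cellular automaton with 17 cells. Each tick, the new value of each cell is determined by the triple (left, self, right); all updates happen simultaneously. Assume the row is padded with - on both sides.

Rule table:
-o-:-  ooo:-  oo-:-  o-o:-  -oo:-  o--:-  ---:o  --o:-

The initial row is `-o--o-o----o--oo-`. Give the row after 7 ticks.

--------oo-------
ooooooo----oooooo
--------oo-------  (repeats tick 1; period 2)
tick 7: --------oo-------

--------oo-------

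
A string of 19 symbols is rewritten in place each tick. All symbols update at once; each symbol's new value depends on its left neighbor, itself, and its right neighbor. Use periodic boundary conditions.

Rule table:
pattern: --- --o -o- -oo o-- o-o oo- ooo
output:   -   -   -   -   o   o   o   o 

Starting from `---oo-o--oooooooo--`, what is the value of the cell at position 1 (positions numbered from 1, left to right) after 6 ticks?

o

----oo-o--oooooooo-
-----oo-o--oooooooo
o-----oo-o--ooooooo
oo-----oo-o--oooooo
ooo-----oo-o--ooooo
oooo-----oo-o--oooo
position 1 holds o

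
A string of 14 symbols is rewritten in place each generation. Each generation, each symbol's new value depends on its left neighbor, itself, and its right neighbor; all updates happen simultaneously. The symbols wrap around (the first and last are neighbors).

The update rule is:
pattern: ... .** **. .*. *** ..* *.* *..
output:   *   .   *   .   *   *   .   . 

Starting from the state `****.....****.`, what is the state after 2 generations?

.***.****.***.
*.**..***..**.

*.**..***..**.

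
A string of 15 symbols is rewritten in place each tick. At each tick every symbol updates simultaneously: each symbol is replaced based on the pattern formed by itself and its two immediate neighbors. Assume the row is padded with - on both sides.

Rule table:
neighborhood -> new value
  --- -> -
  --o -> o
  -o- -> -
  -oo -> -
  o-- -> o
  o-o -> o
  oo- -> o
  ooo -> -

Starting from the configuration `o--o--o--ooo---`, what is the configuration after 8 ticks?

o-o-o-oo-oo-oo-

tick 1: -oo-oo-oo--oo--
tick 2: o-oo-oo-ooo-oo-
tick 3: -o-oo-oo--oo-oo
tick 4: o-o-oo-ooo-oo-o
tick 5: -o-o-oo--oo-oo-
tick 6: o-o-o-ooo-oo-oo
tick 7: -o-o-o--oo-oo-o
tick 8: o-o-o-oo-oo-oo-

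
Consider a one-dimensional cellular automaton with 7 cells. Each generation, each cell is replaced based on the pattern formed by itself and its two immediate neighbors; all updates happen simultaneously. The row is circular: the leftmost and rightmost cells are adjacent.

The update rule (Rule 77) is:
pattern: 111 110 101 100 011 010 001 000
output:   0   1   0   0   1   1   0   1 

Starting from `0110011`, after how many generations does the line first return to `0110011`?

0110011

1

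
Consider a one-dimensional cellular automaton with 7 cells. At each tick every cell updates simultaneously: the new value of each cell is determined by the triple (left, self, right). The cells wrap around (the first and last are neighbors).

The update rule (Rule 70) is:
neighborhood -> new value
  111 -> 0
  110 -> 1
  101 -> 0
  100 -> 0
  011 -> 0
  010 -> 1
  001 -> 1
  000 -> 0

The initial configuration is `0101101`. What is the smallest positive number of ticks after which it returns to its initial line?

0100101
0101101

2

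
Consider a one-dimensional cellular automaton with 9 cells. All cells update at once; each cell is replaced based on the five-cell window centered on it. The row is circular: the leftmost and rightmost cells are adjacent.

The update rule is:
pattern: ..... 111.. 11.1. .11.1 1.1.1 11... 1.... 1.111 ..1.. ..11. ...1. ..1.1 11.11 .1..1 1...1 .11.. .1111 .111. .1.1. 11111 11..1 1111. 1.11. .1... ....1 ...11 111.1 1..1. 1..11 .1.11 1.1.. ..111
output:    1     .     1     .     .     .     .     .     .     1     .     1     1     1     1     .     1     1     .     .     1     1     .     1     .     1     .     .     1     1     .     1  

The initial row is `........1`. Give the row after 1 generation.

1.1111...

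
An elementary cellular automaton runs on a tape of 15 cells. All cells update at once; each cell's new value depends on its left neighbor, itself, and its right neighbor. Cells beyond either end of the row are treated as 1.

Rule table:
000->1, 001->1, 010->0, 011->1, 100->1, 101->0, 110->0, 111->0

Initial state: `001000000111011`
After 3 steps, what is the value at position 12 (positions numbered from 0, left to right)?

110111111100010
000100000011100
111011111110011
position 12 holds 0

0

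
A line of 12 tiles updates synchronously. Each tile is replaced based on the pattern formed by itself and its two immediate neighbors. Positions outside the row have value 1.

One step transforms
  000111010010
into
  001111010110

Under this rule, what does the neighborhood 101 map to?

0

At position 6 the neighborhood is 101; the next row has 0 there.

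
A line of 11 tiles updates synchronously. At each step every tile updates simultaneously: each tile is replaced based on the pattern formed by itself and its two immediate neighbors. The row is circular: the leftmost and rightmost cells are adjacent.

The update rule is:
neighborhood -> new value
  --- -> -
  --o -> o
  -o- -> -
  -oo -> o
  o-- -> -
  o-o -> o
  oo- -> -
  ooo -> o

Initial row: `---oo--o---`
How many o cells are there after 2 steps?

3

step 1: --oo--o----
step 2: -oo--o-----
count of o: 3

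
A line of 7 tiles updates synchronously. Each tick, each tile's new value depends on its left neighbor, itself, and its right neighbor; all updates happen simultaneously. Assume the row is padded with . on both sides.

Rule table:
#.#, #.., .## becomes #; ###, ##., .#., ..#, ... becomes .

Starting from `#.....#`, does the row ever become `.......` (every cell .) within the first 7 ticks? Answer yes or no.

yes

.#.....
..#....
...#...
....#..
.....#.
......#
.......
all cells are . at tick 7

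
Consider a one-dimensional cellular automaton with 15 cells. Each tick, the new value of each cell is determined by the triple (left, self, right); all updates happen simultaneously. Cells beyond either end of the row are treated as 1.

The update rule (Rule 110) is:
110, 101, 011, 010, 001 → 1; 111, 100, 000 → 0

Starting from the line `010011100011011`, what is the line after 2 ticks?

110110100111110
011111101100011

011111101100011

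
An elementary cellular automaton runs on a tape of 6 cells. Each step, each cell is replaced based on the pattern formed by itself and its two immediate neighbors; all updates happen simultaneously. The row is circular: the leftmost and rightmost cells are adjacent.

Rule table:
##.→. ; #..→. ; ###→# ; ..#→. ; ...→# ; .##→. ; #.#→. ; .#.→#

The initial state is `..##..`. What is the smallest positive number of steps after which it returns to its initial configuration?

step 1: #....#
step 2: ..##..

2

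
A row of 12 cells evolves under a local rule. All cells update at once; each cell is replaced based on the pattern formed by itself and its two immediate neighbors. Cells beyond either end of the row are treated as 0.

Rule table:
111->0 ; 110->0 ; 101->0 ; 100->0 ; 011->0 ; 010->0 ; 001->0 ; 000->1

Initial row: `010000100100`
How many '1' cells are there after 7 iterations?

000110000001
110000111100
000110000001  (repeats iteration 1; period 2)
iteration 7: 000110000001
count of 1: 3

3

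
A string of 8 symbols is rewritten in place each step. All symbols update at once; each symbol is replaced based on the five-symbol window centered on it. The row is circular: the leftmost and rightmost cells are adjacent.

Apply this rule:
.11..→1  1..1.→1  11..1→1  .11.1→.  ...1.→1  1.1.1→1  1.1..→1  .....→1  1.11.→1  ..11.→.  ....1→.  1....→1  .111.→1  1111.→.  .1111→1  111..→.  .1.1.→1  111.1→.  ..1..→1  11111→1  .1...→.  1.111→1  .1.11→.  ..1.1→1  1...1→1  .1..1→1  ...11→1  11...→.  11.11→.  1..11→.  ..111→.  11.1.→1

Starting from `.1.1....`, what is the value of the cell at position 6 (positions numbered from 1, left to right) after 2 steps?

1111.11.
11...1..
position 6 holds 1

1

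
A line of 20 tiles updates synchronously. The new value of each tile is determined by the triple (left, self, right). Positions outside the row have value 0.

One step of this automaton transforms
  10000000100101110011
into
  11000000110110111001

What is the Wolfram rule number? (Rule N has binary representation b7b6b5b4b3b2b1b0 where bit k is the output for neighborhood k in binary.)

position 14: 111 → 1  (bit 7 = 1)
position 15: 110 → 1  (bit 6 = 1)
position 12: 101 → 1  (bit 5 = 1)
position 1: 100 → 1  (bit 4 = 1)
position 13: 011 → 0  (bit 3 = 0)
position 0: 010 → 1  (bit 2 = 1)
position 7: 001 → 0  (bit 1 = 0)
position 2: 000 → 0  (bit 0 = 0)
bits b7..b0 = 11110100 = 244

244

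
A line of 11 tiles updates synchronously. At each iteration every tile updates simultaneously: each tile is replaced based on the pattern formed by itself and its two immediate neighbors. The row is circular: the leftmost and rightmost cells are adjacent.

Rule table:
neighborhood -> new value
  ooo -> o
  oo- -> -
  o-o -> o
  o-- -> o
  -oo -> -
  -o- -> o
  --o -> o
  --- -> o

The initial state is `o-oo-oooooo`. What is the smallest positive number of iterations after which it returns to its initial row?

4

iteration 1: -o--o-ooooo
iteration 2: oooooo-ooo-
iteration 3: -oooo-o-o-o
iteration 4: o-oo-oooooo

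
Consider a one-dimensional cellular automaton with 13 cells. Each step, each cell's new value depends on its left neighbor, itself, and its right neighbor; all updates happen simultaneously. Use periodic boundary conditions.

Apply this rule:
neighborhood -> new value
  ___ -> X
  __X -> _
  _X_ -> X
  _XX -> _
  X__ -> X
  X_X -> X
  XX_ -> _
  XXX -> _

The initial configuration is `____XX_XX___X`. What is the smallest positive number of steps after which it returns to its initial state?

26

XXX___X__XX_X
___XX_XX___X_
XX___X__XX_XX
__XX_XX___X__
X___X__XX_XXX
_XX_XX___X___
___X__XX_XXXX
XX_XX___X____
__X__XX_XXXX_
X_XX___X____X
_X__XX_XXXX__
_XX___X____XX
X__XX_XXXX___
XX___X____XX_
__XX_XXXX___X
X___X____XX_X
_XX_XXXX___X_
___X____XX_XX
XX_XXXX___X__
__X____XX_XX_
X_XXXX___X__X
_X____XX_XX__
_XXXX___X__XX
X____XX_XX___
XXXX___X__XX_
____XX_XX___X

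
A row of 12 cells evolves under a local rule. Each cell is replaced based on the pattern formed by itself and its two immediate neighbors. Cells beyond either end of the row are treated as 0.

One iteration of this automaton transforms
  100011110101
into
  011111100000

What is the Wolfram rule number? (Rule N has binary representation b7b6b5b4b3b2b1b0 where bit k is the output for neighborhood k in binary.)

position 5: 111 → 1  (bit 7 = 1)
position 7: 110 → 0  (bit 6 = 0)
position 8: 101 → 0  (bit 5 = 0)
position 1: 100 → 1  (bit 4 = 1)
position 4: 011 → 1  (bit 3 = 1)
position 0: 010 → 0  (bit 2 = 0)
position 3: 001 → 1  (bit 1 = 1)
position 2: 000 → 1  (bit 0 = 1)
bits b7..b0 = 10011011 = 155

155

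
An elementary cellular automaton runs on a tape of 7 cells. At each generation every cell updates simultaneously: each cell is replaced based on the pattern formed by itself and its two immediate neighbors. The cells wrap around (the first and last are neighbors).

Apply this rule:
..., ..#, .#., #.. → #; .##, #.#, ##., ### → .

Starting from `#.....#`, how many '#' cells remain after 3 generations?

generation 1: .#####.
generation 2: #.....#  (repeats generation 0; period 2)
generation 3: .#####.
count of #: 5

5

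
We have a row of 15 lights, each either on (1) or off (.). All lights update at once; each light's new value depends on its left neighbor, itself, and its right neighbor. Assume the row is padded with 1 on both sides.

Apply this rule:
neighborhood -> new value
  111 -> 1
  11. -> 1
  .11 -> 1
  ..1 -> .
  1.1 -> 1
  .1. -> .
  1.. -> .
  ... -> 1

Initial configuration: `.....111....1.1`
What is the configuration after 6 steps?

.111.111.11..11
11111111111..11
11111111111..11  (fixed point — unchanged through step 6)

11111111111..11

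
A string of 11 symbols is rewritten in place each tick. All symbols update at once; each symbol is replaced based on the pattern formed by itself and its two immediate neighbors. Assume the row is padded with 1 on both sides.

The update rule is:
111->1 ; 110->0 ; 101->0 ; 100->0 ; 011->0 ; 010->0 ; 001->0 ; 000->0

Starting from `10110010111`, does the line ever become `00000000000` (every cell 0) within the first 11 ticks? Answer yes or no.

tick 1: 00000000011
tick 2: 00000000001
tick 3: 00000000000
all cells are 0 at tick 3

yes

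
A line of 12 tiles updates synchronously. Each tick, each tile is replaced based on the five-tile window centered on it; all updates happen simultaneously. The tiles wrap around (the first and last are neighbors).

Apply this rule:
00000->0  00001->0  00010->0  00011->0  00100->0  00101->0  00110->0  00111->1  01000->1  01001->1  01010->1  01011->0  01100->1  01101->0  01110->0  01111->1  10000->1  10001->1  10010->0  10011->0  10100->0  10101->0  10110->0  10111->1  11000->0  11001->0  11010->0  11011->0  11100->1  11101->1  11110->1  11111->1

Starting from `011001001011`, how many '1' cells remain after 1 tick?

2

001000100000
count of 1: 2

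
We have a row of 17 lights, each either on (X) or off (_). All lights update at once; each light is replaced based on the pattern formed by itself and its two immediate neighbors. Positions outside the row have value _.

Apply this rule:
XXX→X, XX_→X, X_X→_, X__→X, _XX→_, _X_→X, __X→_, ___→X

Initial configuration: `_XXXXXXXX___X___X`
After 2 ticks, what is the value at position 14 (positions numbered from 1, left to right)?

__XXXXXXXXX_XXX_X
X__XXXXXXXX__XX_X
position 14 holds X

X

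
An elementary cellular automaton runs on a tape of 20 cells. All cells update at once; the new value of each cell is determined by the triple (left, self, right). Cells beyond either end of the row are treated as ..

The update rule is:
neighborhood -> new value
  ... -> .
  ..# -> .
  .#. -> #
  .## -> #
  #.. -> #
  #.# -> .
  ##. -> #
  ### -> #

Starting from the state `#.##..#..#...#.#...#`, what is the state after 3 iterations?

#.###.##.###.#.###.#

#.###.##.##..#.##..#
#.###.##.###.#.###.#
#.###.##.###.#.###.#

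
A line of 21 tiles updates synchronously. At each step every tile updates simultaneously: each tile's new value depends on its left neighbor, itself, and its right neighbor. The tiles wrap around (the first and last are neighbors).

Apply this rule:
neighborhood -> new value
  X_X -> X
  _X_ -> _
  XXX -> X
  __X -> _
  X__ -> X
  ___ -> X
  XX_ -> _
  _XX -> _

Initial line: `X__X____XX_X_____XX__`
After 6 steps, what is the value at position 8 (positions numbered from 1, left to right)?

_X__XXX___X_XXXX___X_
__X__X_XX__X_XX_XX__X
X__X__X__X__X__X__X__
_X__X__X__X__X__X__X_
__X__X__X__X__X__X__X
X__X__X__X__X__X__X__
position 8 holds _

_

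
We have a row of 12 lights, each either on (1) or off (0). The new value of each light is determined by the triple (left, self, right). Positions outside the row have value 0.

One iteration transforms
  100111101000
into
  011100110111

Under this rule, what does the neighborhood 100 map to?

1

At position 1 the neighborhood is 100; the next row has 1 there.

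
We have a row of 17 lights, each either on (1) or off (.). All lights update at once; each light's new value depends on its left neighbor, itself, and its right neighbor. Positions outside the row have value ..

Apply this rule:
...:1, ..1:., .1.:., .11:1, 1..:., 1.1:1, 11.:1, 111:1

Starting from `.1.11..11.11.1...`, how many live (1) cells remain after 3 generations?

12

..111..111111..11
1.111..111111..11
.1111..111111..11
count of 1: 12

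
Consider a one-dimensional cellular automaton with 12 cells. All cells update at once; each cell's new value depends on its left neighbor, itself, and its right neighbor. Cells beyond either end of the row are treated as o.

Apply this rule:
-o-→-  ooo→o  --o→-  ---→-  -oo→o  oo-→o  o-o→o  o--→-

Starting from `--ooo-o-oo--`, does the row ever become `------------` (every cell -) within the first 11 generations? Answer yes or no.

no

--oooo-ooo--
--oooooooo--
--oooooooo--  (fixed point — unchanged through generation 11)
generation 11 is --oooooooo--, still not uniform -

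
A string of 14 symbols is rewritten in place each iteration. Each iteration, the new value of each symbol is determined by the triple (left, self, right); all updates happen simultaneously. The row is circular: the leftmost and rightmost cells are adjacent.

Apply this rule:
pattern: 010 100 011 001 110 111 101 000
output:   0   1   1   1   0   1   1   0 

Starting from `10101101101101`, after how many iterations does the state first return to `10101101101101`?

01011011011011
10110110110110
01101101101101
11011011011010
10110110110101
01101101101011
11011011010110
10110110101101
01101101011011
11011010110110
10110101101101
01101011011011
11010110110110
10101101101101

14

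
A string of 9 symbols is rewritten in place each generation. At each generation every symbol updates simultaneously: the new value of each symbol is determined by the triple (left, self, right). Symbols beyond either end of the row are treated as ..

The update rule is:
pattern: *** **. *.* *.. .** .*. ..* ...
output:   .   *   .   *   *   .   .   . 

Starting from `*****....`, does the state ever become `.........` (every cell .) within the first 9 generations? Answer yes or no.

yes

generation 1: *...**...
generation 2: .*..***..
generation 3: ..*.*.**.
generation 4: ......***
generation 5: ......*.*
generation 6: .........
all cells are . at generation 6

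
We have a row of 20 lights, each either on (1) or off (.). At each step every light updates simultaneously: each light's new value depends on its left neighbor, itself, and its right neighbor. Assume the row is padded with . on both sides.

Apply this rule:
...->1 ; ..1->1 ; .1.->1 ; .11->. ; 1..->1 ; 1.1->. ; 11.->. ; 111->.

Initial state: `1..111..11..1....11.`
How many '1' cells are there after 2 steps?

111...11..1111111..1
...111..11.......111
count of 1: 8

8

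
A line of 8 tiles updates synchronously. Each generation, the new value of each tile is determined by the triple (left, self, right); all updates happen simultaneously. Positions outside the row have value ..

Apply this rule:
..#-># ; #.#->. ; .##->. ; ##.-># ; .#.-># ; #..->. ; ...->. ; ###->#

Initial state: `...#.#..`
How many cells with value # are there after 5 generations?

generation 1: ..##.#..
generation 2: .#.#.#..
generation 3: ##.#.#..
generation 4: .#.#.#..  (repeats generation 2; period 2)
generation 5: ##.#.#..
count of #: 4

4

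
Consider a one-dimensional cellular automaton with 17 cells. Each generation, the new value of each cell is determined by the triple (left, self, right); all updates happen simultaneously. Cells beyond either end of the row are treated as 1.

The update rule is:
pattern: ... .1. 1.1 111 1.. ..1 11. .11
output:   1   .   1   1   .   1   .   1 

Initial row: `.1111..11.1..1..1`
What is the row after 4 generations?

1..11.1..1..11111

1111..11.1..1..11
111..11.1..1..111
11..11.1..1..1111
1..11.1..1..11111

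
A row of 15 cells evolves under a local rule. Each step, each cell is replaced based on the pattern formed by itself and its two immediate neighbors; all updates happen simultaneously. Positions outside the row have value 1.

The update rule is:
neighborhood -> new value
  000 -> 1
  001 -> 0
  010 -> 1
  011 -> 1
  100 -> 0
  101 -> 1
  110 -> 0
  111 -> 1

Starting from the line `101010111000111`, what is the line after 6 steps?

111000111111111

011111110010111
111111100011111
111111001011111
111110001111111
111100101111111
111000111111111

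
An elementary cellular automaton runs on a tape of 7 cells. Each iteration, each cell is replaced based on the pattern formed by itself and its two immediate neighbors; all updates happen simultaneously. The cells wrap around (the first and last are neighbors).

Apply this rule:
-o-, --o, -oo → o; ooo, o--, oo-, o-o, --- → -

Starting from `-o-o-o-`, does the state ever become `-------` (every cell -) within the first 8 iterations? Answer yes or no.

iteration 1: oo-o-o-
iteration 2: o--o-o-
iteration 3: o-oo-o-
iteration 4: o-o--o-
iteration 5: o-o-oo-
iteration 6: o-o-o--
iteration 7: o-o-o-o
iteration 8: --o-o-o
iteration 8 is --o-o-o, still not uniform -

no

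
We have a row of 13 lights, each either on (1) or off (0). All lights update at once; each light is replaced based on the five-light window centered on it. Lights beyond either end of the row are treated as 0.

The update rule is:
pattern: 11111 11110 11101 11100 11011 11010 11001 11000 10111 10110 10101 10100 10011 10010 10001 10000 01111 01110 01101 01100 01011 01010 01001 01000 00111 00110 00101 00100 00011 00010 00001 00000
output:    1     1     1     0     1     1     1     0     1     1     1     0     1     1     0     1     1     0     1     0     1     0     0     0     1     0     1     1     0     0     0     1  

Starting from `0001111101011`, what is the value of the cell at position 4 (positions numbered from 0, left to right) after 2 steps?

1

1001111111110
1011111111100
position 4 holds 1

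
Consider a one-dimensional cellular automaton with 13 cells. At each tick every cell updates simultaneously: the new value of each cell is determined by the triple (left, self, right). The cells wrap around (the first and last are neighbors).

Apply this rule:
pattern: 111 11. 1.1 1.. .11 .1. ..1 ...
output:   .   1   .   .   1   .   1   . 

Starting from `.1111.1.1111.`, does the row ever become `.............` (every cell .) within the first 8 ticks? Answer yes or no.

no

11..1...1..1.
11.1...1..1..
11....1..1..1
.1...1..1..11
....1..1..111
...1..1..11.1
..1..1..111..
.1..1..11.1..
tick 8 is .1..1..11.1.., still not uniform .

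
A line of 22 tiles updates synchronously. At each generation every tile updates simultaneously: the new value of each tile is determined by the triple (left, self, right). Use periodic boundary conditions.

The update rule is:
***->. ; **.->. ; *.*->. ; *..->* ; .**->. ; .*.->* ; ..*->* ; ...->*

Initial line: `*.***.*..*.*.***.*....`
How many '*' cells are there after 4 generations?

*.....****.*.....*****
.*****.....******.....
*.....*****......*****
.*****.....******.....
count of *: 11

11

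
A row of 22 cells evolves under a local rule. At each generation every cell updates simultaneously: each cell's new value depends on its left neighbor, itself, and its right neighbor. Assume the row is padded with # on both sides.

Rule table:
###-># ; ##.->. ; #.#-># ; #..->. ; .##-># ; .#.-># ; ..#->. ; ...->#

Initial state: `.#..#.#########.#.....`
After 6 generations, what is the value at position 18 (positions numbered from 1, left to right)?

generation 1: ##..##########.##.###.
generation 2: #...#########.##.###.#
generation 3: ..#.########.##.###.##
generation 4: ..#########.##.###.###
generation 5: ..########.##.###.####
generation 6: ..#######.##.###.#####
position 18 holds #

#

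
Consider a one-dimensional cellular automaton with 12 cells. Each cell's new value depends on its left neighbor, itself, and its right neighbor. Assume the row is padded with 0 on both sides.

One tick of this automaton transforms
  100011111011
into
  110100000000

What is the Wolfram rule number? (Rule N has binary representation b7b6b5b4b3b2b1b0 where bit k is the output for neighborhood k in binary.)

position 5: 111 → 0  (bit 7 = 0)
position 8: 110 → 0  (bit 6 = 0)
position 9: 101 → 0  (bit 5 = 0)
position 1: 100 → 1  (bit 4 = 1)
position 4: 011 → 0  (bit 3 = 0)
position 0: 010 → 1  (bit 2 = 1)
position 3: 001 → 1  (bit 1 = 1)
position 2: 000 → 0  (bit 0 = 0)
bits b7..b0 = 00010110 = 22

22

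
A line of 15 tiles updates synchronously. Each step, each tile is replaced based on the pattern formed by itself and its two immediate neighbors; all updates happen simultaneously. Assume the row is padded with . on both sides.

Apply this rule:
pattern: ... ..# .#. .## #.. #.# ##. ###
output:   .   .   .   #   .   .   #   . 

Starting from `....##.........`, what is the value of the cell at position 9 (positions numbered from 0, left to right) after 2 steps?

....##.........  (fixed point — unchanged through step 2)
position 9 holds .

.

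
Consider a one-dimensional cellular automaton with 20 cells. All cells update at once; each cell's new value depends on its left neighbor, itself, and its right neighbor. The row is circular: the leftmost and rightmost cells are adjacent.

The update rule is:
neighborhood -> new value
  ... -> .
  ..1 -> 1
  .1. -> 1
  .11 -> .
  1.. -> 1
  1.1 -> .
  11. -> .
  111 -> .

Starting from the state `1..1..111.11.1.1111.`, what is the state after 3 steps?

111111.......1......
......1.....111....1
1....111...1...1..11

1....111...1...1..11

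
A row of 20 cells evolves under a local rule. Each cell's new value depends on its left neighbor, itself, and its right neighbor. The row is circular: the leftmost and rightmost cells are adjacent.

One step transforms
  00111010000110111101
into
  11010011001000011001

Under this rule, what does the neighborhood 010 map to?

At position 6 the neighborhood is 010; the next row has 1 there.

1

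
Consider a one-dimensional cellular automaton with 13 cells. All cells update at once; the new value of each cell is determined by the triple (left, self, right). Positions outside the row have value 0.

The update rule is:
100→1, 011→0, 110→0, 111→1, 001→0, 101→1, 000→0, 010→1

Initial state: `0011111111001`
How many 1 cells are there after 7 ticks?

0001111110101
0000111101111
0000011010110
0000000111001
0000000010101
0000000011111
0000000001110
count of 1: 3

3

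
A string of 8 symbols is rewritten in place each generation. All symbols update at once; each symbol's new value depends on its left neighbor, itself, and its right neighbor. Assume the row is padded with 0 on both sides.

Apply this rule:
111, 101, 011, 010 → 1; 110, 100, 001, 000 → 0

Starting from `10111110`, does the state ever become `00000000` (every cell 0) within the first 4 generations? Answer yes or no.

no

generation 1: 11111100
generation 2: 11111000
generation 3: 11110000
generation 4: 11100000
generation 4 is 11100000, still not uniform 0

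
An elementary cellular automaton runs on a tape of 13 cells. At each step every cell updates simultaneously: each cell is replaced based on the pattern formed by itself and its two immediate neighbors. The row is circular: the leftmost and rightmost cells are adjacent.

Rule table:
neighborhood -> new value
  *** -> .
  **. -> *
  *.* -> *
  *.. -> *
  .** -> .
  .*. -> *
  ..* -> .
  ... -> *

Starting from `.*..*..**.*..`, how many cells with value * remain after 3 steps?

9

.**.**..*****
*.**.**.....*
**.**.*****..
count of *: 9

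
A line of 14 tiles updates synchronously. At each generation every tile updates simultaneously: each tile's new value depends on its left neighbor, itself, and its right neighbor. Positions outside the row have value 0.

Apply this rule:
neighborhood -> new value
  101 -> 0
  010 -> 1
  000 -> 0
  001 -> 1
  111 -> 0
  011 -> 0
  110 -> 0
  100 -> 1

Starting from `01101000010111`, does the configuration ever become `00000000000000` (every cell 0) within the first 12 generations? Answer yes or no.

no

10001100110000
11010011001000
00011100111100
00100011000010
01110100100111
10000111111000
11001000000100
00111100001110
01000010010001
11100111111011
00011000000000
00100100000000
generation 12 is 00100100000000, still not uniform 0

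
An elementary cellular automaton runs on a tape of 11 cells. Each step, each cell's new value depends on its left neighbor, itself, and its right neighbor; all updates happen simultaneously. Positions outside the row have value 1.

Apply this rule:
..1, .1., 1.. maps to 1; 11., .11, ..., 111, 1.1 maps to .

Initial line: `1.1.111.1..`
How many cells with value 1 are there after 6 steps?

5

..1.....111
1111...1...
....1.111.1
1..11......
.11..1....1
...1111..1.
count of 1: 5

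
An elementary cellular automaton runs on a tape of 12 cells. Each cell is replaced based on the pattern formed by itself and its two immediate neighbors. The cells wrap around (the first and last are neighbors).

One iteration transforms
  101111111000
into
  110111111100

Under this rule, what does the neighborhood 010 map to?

1

At position 0 the neighborhood is 010; the next row has 1 there.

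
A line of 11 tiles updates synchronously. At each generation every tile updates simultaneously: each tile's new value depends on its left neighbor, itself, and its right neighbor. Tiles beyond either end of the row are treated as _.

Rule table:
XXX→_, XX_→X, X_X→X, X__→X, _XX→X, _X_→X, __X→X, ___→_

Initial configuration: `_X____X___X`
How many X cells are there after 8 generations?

generation 1: XXX__XXX_XX
generation 2: X_XXXX_XXXX
generation 3: XXX__XXX__X
generation 4: X_XXXX_XXXX  (repeats generation 2; period 2)
generation 8: X_XXXX_XXXX
count of X: 9

9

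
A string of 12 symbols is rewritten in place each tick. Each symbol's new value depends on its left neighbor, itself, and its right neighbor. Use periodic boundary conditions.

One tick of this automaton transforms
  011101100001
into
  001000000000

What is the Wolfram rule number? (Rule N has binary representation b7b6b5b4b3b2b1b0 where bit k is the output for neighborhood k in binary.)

128

position 2: 111 → 1  (bit 7 = 1)
position 3: 110 → 0  (bit 6 = 0)
position 0: 101 → 0  (bit 5 = 0)
position 7: 100 → 0  (bit 4 = 0)
position 1: 011 → 0  (bit 3 = 0)
position 11: 010 → 0  (bit 2 = 0)
position 10: 001 → 0  (bit 1 = 0)
position 8: 000 → 0  (bit 0 = 0)
bits b7..b0 = 10000000 = 128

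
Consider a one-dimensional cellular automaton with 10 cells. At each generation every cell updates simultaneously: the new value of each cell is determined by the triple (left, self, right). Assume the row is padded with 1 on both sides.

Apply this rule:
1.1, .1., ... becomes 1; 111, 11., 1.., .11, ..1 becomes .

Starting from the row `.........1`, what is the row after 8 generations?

.........1

generation 1: .1111111..
generation 2: 1.........
generation 3: ..1111111.
generation 4: .........1  (repeats generation 0; period 4)
generation 8: .........1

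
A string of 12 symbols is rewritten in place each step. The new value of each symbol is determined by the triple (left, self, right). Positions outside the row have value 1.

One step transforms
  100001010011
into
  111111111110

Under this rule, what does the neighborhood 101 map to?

1

At position 6 the neighborhood is 101; the next row has 1 there.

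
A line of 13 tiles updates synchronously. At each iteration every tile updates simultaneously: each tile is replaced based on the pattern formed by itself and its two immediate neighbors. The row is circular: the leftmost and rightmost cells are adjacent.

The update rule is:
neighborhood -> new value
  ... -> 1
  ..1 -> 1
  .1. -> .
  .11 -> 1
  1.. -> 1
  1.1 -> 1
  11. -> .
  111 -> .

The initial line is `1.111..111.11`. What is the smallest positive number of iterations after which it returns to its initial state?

26

.11..111..11.
11.111..111.1
..11..111..11
111.111..111.
1..11..111..1
.111.111..111
11..11..111..
1.111.111..11
.11..11..111.
11.111.111..1
..11..11..111
111.111.111..
1..11..11..11
.111.111.111.
11..11..11..1
..111.111.111
111..11..11..
1..111.111.11
.111..11..11.
11..111.111.1
..111..11..11
111..111.111.
1..111..11..1
.111..111.111
11..111..11..
1.111..111.11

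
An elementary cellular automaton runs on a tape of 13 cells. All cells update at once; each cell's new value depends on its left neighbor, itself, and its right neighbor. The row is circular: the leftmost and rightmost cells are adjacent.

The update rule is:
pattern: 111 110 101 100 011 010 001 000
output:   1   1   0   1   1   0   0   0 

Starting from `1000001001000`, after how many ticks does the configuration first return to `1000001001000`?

0100000100100
0010000010010
0001000001001
1000100000100
0100010000010
0010001000001
1001000100000
0100100010000
0010010001000
0001001000100
0000100100010
0000010010001
1000001001000

13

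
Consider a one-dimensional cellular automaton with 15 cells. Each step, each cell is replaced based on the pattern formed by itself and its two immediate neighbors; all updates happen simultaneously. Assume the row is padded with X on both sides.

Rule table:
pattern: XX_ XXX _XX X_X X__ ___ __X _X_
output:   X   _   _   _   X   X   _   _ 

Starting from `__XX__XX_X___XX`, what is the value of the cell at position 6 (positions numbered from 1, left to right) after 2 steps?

X

X__XX__X__XX___
XX__XX__X__XXX_
position 6 holds X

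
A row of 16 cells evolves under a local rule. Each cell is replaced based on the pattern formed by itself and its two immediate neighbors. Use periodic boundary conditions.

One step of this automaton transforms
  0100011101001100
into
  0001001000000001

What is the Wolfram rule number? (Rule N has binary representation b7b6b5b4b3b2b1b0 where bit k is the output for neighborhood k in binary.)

129

position 6: 111 → 1  (bit 7 = 1)
position 7: 110 → 0  (bit 6 = 0)
position 8: 101 → 0  (bit 5 = 0)
position 2: 100 → 0  (bit 4 = 0)
position 5: 011 → 0  (bit 3 = 0)
position 1: 010 → 0  (bit 2 = 0)
position 0: 001 → 0  (bit 1 = 0)
position 3: 000 → 1  (bit 0 = 1)
bits b7..b0 = 10000001 = 129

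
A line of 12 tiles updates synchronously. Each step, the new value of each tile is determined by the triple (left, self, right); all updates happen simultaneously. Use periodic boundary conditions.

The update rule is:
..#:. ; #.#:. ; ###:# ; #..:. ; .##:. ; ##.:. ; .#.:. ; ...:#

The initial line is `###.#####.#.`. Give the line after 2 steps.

step 1: .#...###....
step 2: ...#..#..###

...#..#..###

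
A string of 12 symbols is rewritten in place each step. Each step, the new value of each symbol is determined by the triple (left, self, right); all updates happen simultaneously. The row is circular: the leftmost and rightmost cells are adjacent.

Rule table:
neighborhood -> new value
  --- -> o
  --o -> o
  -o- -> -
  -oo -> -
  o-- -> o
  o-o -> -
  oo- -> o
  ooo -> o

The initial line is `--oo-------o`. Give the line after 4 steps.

o--o--oooooo

step 1: oo-oooooooo-
step 2: -o--ooooooo-
step 3: o-oo-ooooooo
step 4: o--o--oooooo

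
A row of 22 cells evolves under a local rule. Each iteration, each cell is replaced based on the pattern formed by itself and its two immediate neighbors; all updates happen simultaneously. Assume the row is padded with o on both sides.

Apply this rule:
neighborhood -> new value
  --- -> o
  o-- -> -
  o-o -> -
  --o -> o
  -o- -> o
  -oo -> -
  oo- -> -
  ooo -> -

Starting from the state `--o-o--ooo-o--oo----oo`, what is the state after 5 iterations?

-oo-o-o----o-o---ooo--
----o-o-oooo-o-oo----o
-oooo-o------o----ooo-
------o-oooooo-ooo----
-oooooo------------ooo

-oooooo------------ooo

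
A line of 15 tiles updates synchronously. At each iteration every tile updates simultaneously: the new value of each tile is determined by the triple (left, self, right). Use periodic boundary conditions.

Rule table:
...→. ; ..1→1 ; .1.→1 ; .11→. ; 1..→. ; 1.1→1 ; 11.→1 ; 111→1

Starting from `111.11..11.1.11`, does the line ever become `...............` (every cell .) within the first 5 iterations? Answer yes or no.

no

iteration 1: 1111.1.1.1111.1
iteration 2: 111111111.1111.
iteration 3: .111111111.1111
iteration 4: 1.111111111.111
iteration 5: 11.111111111.11
iteration 5 is 11.111111111.11, still not uniform .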